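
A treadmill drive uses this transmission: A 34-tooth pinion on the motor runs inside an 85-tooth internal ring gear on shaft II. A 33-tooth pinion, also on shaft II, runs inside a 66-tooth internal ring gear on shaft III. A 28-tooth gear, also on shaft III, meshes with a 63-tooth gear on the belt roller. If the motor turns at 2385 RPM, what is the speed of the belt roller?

internal gear 85/34 = 2.5 → 2385/2.5 = 954 RPM
internal gear 66/33 = 2 → 954/2 = 477 RPM
gear mesh 63/28 = 2.25 → 477/2.25 = 212 RPM

212 RPM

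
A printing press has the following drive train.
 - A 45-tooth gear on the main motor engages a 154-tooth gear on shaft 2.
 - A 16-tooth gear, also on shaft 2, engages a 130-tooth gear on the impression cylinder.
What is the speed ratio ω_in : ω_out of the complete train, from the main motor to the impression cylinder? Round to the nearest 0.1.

27.8

Each stage contributes driven/driver: gear mesh 154/45 = 3.4222, gear mesh 130/16 = 8.125.
Overall: 3.4222 × 8.125 = 27.806.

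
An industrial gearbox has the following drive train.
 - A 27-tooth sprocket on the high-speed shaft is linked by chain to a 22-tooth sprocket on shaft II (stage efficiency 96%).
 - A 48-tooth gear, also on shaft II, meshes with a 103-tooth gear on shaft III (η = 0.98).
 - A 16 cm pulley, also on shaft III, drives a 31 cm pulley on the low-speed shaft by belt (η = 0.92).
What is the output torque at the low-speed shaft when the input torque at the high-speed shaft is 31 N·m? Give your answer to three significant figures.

90.9 N·m

Chain: ratio = 22/27 = 0.81481; torque at shaft II = 31 × 0.81481 × 0.96 = 24.249 N·m.
Gear mesh: ratio = 103/48 = 2.1458; torque at shaft III = 24.249 × 2.1458 × 0.98 = 50.993 N·m.
Belt: ratio = 31/16 = 1.9375; torque at the low-speed shaft = 50.993 × 1.9375 × 0.92 = 90.896 N·m.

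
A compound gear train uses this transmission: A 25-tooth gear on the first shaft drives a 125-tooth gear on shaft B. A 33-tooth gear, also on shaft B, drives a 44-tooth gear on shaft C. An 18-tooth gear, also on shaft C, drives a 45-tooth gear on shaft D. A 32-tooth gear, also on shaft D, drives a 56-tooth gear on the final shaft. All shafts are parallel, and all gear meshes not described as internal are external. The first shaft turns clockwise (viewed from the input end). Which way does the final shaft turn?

the first shaft → shaft B: external mesh, 1 reversal → CCW.
shaft B → shaft C: external mesh, 1 reversal → CW.
shaft C → shaft D: external mesh, 1 reversal → CCW.
shaft D → the final shaft: external mesh, 1 reversal → CW.
4 reversals in total — an even number — so the final shaft turns the same way as the first shaft.

clockwise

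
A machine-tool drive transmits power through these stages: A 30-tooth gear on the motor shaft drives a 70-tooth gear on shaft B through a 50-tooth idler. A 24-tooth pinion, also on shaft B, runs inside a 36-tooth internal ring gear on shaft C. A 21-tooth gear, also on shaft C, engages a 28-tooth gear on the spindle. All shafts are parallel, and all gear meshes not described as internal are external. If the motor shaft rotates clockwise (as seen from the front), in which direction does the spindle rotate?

counterclockwise

the motor shaft → shaft B: driver → idler → driven is 2 external meshes, 2 reversals → CW.
shaft B → shaft C: internal mesh, same direction → CW.
shaft C → the spindle: external mesh, 1 reversal → CCW.
3 reversals in total — an odd number — so the spindle turns opposite to the motor shaft.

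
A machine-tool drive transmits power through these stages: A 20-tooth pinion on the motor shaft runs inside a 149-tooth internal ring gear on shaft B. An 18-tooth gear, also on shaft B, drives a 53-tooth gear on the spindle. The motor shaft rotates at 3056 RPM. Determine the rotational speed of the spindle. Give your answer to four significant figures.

Internal gear: ratio = 149/20 = 7.45, so shaft B turns at 3056 / 7.45 = 410.2 RPM.
Gear mesh: ratio = 53/18 = 2.9444, so the spindle turns at 410.2 / 2.9444 = 139.31 RPM.

139.3 RPM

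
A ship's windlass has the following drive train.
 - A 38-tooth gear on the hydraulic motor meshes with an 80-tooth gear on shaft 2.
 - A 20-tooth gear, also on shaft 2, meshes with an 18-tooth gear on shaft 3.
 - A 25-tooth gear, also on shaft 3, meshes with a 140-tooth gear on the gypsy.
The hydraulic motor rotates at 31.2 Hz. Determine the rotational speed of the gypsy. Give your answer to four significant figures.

gear mesh 80/38 = 2.1053 → 31.2/2.1053 = 14.82 Hz
gear mesh 18/20 = 0.9 → 14.82/0.9 = 16.467 Hz
gear mesh 140/25 = 5.6 → 16.467/5.6 = 2.9405 Hz

2.940 Hz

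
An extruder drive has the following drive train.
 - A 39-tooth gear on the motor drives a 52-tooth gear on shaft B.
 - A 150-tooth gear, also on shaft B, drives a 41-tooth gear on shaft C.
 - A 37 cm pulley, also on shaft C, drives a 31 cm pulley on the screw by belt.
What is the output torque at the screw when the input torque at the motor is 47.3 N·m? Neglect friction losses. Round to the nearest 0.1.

gear mesh 52/39 = 1.3333 → τ = 47.3·1.3333 = 63.067 N·m
gear mesh 41/150 = 0.27333 → τ = 63.067·0.27333 = 17.238 N·m
belt 31/37 = 0.83784 → τ = 17.238·0.83784 = 14.443 N·m

14.4 N·m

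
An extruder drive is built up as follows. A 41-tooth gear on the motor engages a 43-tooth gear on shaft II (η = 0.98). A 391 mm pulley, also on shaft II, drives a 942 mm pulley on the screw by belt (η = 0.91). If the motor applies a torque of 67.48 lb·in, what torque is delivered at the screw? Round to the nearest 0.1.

152.1 lb·in

Gear mesh: ratio = 43/41 = 1.0488; torque at shaft II = 67.48 × 1.0488 × 0.98 = 69.356 lb·in.
Belt: ratio = 942/391 = 2.4092; torque at the screw = 69.356 × 2.4092 × 0.91 = 152.06 lb·in.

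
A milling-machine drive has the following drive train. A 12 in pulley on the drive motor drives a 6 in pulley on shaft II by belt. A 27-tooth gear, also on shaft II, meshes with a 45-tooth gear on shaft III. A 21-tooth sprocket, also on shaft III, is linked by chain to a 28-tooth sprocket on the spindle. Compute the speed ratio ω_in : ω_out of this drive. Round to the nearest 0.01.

1.11

Each stage contributes driven/driver: belt 6/12 = 0.5, gear mesh 45/27 = 1.6667, chain 28/21 = 1.3333.
Overall: 0.5 × 1.6667 × 1.3333 = 1.1111.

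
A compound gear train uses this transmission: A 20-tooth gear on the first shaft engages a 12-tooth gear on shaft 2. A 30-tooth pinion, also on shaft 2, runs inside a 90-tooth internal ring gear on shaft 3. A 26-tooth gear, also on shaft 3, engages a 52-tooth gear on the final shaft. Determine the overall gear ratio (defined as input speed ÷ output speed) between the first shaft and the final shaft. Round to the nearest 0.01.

3.60

Each stage contributes driven/driver: gear mesh 12/20 = 0.6, internal gear 90/30 = 3, gear mesh 52/26 = 2.
Overall: 0.6 × 3 × 2 = 3.6.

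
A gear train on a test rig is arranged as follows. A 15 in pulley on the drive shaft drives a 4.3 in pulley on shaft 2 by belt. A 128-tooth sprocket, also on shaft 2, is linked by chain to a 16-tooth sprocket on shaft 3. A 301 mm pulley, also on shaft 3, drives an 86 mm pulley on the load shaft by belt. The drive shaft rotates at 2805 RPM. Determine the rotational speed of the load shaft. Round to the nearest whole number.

belt 4.3/15 = 0.28667 → 2805/0.28667 = 9784.9 RPM
chain 16/128 = 0.125 → 9784.9/0.125 = 78279 RPM
belt 86/301 = 0.28571 → 78279/0.28571 = 2.7398e+05 RPM

273977 RPM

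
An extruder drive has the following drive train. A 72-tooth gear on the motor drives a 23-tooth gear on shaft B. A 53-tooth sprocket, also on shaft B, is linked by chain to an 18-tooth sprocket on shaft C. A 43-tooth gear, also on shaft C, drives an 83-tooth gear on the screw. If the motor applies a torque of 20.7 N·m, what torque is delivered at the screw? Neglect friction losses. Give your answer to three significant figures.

4.33 N·m

After the gear mesh (23/72): 20.7 × 0.31944 = 6.6125 N·m
After the chain (18/53): 6.6125 × 0.33962 = 2.2458 N·m
After the gear mesh (83/43): 2.2458 × 1.9302 = 4.3348 N·m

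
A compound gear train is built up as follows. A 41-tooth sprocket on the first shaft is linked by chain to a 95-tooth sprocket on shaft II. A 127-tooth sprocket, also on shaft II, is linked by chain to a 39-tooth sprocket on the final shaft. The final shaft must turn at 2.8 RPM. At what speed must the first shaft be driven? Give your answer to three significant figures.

Overall ratio R = 2.3171 × 0.30709 = 0.71154.
Required input speed = output speed × R = 2.8 × 0.71154 = 1.9923 RPM.

1.99 RPM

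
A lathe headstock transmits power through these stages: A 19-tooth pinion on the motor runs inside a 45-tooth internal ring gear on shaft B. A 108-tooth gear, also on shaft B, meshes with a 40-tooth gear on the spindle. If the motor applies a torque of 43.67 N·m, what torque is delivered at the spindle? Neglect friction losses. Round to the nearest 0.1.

38.3 N·m

Internal gear: ratio = 45/19 = 2.3684; torque at shaft B = 43.67 × 2.3684 = 103.43 N·m.
Gear mesh: ratio = 40/108 = 0.37037; torque at the spindle = 103.43 × 0.37037 = 38.307 N·m.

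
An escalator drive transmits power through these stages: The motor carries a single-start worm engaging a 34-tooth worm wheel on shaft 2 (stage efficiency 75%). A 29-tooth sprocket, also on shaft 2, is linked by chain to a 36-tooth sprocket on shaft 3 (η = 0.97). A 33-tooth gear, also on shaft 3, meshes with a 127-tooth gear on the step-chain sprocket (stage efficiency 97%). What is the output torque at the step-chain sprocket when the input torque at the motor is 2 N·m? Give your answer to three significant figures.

After the worm (34/1): 2 × 34 × 0.75 = 51 N·m
After the chain (36/29): 51 × 1.2414 × 0.97 = 61.411 N·m
After the gear mesh (127/33): 61.411 × 3.8485 × 0.97 = 229.25 N·m

229 N·m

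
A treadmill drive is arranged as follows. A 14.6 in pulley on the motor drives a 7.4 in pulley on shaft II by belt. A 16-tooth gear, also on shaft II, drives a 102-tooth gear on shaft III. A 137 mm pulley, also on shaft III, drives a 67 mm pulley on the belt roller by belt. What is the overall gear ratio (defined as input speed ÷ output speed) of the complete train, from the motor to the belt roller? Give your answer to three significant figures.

Each stage contributes driven/driver: belt 7.4/14.6 = 0.50685, gear mesh 102/16 = 6.375, belt 67/137 = 0.48905.
Overall: 0.50685 × 6.375 × 0.48905 = 1.5802.

1.58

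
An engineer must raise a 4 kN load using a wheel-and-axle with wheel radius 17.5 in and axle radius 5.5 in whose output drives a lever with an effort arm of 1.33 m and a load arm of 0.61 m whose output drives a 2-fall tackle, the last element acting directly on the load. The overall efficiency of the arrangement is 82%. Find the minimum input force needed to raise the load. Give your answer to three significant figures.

0.352 kN

Wheel-and-axle MA = R/r = 17.5/5.5 = 3.1818.
Lever MA = effort arm / load arm = 1.33/0.61 = 2.1803.
Block-and-tackle MA = number of supporting rope parts = 2.
Combined ideal MA = 3.1818 × 2.1803 × 2 = 13.875.
Actual MA = 13.875 × 0.82 = 11.377.
Effort = load / actual MA = 4 / 11.377 = 0.35158 kN.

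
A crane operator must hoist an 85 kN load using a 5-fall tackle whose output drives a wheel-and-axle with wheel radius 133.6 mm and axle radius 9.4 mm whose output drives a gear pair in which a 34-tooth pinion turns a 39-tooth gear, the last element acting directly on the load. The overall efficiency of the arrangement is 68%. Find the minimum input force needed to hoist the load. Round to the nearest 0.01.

Block-and-tackle MA = number of supporting rope parts = 5.
Wheel-and-axle MA = R/r = 133.6/9.4 = 14.213.
Gear pair MA = 39/34 = 1.1471.
Combined ideal MA = 5 × 14.213 × 1.1471 = 81.514.
Actual MA = 81.514 × 0.68 = 55.43.
Effort = load / actual MA = 85 / 55.43 = 1.5335 kN.

1.53 kN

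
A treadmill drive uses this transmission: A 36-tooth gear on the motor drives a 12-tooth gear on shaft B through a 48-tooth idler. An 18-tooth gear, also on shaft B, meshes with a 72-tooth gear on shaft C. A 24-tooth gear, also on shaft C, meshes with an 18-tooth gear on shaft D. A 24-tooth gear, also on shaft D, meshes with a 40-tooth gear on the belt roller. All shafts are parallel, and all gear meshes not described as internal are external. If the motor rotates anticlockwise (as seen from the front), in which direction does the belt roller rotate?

the motor → shaft B: driver → idler → driven is 2 external meshes, 2 reversals → CCW.
shaft B → shaft C: external mesh, 1 reversal → CW.
shaft C → shaft D: external mesh, 1 reversal → CCW.
shaft D → the belt roller: external mesh, 1 reversal → CW.
5 reversals in total — an odd number — so the belt roller turns opposite to the motor.

clockwise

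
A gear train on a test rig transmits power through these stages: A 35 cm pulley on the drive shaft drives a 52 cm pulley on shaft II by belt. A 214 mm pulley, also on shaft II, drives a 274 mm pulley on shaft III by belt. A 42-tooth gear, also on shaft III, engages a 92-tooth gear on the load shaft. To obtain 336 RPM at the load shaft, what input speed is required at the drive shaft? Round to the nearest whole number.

Overall ratio R = 1.4857 × 1.2804 × 2.1905 = 4.1669.
Required input speed = output speed × R = 336 × 4.1669 = 1400.1 RPM.

1400 RPM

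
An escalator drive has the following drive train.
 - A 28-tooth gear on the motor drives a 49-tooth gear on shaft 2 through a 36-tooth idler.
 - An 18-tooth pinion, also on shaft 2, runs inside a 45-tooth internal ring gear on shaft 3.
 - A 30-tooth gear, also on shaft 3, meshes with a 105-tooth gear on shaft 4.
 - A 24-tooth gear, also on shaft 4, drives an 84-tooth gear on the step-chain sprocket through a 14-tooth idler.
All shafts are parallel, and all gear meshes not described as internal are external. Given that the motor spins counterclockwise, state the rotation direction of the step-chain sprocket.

clockwise

the motor → shaft 2: driver → idler → driven is 2 external meshes, 2 reversals → CCW.
shaft 2 → shaft 3: internal mesh, same direction → CCW.
shaft 3 → shaft 4: external mesh, 1 reversal → CW.
shaft 4 → the step-chain sprocket: driver → idler → driven is 2 external meshes, 2 reversals → CW.
5 reversals in total — an odd number — so the step-chain sprocket turns opposite to the motor.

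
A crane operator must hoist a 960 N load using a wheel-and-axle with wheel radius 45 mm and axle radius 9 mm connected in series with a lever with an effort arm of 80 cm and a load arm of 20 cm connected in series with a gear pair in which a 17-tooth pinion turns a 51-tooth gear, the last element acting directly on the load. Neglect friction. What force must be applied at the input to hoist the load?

16 N

Wheel-and-axle MA = R/r = 45/9 = 5.
Lever MA = effort arm / load arm = 80/20 = 4.
Gear pair MA = 51/17 = 3.
Combined ideal MA = 5 × 4 × 3 = 60.
Effort = load / MA = 960 / 60 = 16 N.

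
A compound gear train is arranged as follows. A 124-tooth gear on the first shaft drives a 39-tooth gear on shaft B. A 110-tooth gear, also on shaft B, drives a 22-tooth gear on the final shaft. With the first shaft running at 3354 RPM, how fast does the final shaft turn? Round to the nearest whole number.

the first shaft → shaft B (gear mesh, 39/124): 3354 ÷ 0.31452 = 10664 RPM
shaft B → the final shaft (gear mesh, 22/110): 10664 ÷ 0.2 = 53320 RPM

53320 RPM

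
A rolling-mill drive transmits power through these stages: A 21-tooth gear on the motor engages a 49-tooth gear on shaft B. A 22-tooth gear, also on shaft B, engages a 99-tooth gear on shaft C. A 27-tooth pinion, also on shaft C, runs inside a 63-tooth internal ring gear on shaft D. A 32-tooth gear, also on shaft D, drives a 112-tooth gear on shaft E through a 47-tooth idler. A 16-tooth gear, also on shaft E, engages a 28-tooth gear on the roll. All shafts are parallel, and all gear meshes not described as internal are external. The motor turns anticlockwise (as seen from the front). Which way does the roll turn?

the motor → shaft B: external mesh, 1 reversal → CW.
shaft B → shaft C: external mesh, 1 reversal → CCW.
shaft C → shaft D: internal mesh, same direction → CCW.
shaft D → shaft E: driver → idler → driven is 2 external meshes, 2 reversals → CCW.
shaft E → the roll: external mesh, 1 reversal → CW.
5 reversals in total — an odd number — so the roll turns opposite to the motor.

clockwise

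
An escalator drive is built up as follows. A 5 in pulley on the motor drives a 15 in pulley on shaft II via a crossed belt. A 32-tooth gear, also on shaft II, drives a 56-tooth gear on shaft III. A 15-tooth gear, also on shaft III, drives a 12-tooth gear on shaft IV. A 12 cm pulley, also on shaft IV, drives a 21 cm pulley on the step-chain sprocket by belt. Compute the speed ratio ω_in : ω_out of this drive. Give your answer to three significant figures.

7.35

Each stage contributes driven/driver: belt 15/5 = 3, gear mesh 56/32 = 1.75, gear mesh 12/15 = 0.8, belt 21/12 = 1.75.
Overall: 3 × 1.75 × 0.8 × 1.75 = 7.35.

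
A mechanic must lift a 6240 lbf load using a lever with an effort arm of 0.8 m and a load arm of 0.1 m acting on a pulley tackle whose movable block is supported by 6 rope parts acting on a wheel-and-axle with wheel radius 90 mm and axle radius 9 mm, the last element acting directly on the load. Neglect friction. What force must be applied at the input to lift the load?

13 lbf

Lever MA = effort arm / load arm = 0.8/0.1 = 8.
Block-and-tackle MA = number of supporting rope parts = 6.
Wheel-and-axle MA = R/r = 90/9 = 10.
Combined ideal MA = 8 × 6 × 10 = 480.
Effort = load / MA = 6240 / 480 = 13 lbf.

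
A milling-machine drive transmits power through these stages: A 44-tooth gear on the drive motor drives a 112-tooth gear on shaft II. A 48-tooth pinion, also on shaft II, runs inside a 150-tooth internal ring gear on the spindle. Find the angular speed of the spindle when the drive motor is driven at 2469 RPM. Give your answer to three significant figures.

Gear mesh: ratio = 112/44 = 2.5455, so shaft II turns at 2469 / 2.5455 = 969.96 RPM.
Internal gear: ratio = 150/48 = 3.125, so the spindle turns at 969.96 / 3.125 = 310.39 RPM.

310 RPM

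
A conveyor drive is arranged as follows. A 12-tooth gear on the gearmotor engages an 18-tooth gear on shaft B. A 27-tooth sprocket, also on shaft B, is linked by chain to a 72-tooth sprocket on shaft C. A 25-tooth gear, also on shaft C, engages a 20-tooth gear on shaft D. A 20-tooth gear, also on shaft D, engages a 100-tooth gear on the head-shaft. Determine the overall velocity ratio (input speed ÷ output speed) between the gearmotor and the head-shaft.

16

Each stage contributes driven/driver: gear mesh 18/12 = 1.5, chain 72/27 = 2.6667, gear mesh 20/25 = 0.8, gear mesh 100/20 = 5.
Overall: 1.5 × 2.6667 × 0.8 × 5 = 16.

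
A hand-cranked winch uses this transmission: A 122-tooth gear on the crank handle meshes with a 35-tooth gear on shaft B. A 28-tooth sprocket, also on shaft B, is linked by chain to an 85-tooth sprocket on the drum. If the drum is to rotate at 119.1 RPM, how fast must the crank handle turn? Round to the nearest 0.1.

103.7 RPM

Overall ratio R = 0.28689 × 3.0357 = 0.8709.
Required input speed = output speed × R = 119.1 × 0.8709 = 103.72 RPM.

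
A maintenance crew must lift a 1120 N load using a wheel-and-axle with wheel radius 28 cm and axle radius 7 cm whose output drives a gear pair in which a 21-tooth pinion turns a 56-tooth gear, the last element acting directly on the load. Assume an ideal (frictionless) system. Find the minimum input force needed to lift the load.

105 N

Wheel-and-axle MA = R/r = 28/7 = 4.
Gear pair MA = 56/21 = 2.6667.
Combined ideal MA = 4 × 2.6667 = 10.667.
Effort = load / MA = 1120 / 10.667 = 105 N.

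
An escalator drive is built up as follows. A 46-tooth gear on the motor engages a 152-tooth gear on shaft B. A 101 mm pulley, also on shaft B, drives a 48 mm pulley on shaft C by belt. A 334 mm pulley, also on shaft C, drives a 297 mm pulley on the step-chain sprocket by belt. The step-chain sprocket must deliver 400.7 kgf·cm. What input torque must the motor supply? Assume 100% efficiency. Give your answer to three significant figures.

287 kgf·cm

Overall ratio R = 3.3043 × 0.47525 × 0.88922 = 1.3964.
Input torque = output torque / R = 400.7 / 1.3964 = 286.95 kgf·cm.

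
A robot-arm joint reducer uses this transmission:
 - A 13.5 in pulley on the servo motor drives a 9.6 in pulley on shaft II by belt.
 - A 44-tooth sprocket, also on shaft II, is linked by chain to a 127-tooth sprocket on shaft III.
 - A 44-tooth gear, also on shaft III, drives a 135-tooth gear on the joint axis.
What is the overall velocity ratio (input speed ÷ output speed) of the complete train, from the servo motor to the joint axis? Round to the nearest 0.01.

Each stage contributes driven/driver: belt 9.6/13.5 = 0.71111, chain 127/44 = 2.8864, gear mesh 135/44 = 3.0682.
Overall: 0.71111 × 2.8864 × 3.0682 = 6.2975.

6.30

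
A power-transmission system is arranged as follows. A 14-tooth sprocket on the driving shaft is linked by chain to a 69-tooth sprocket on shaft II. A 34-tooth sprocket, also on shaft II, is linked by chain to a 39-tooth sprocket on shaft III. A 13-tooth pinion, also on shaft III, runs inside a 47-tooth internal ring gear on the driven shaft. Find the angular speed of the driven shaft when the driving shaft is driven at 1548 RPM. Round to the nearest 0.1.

Chain: ratio = 69/14 = 4.9286, so shaft II turns at 1548 / 4.9286 = 314.09 RPM.
Chain: ratio = 39/34 = 1.1471, so shaft III turns at 314.09 / 1.1471 = 273.82 RPM.
Internal gear: ratio = 47/13 = 3.6154, so the driven shaft turns at 273.82 / 3.6154 = 75.737 RPM.

75.7 RPM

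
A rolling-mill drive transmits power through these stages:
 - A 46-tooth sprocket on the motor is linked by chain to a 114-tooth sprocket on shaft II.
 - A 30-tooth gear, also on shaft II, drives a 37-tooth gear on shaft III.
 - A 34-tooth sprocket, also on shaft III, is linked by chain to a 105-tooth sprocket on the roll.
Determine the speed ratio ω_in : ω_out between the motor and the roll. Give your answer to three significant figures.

9.44

Each stage contributes driven/driver: chain 114/46 = 2.4783, gear mesh 37/30 = 1.2333, chain 105/34 = 3.0882.
Overall: 2.4783 × 1.2333 × 3.0882 = 9.4393.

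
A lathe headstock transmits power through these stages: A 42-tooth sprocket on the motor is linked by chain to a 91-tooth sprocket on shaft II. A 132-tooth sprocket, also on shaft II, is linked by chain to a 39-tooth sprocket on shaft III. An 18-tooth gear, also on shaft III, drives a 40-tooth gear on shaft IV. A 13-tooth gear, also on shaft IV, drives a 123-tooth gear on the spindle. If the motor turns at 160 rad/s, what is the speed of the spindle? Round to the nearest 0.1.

the motor → shaft II (chain, 91/42): 160 ÷ 2.1667 = 73.846 rad/s
shaft II → shaft III (chain, 39/132): 73.846 ÷ 0.29545 = 249.94 rad/s
shaft III → shaft IV (gear mesh, 40/18): 249.94 ÷ 2.2222 = 112.47 rad/s
shaft IV → the spindle (gear mesh, 123/13): 112.47 ÷ 9.4615 = 11.887 rad/s

11.9 rad/s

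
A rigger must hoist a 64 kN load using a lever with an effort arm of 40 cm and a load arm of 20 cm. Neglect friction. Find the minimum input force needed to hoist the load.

Lever MA = effort arm / load arm = 40/20 = 2.
Effort = load / MA = 64 / 2 = 32 kN.

32 kN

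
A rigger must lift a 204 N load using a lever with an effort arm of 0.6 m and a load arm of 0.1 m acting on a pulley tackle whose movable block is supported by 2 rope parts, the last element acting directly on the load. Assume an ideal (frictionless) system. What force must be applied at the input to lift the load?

Lever MA = effort arm / load arm = 0.6/0.1 = 6.
Block-and-tackle MA = number of supporting rope parts = 2.
Combined ideal MA = 6 × 2 = 12.
Effort = load / MA = 204 / 12 = 17 N.

17 N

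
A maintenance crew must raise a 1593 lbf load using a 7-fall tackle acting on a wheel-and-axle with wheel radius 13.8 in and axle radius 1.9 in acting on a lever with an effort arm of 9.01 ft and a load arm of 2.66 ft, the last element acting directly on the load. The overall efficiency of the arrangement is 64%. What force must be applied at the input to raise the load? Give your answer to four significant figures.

Block-and-tackle MA = number of supporting rope parts = 7.
Wheel-and-axle MA = R/r = 13.8/1.9 = 7.2632.
Lever MA = effort arm / load arm = 9.01/2.66 = 3.3872.
Combined ideal MA = 7 × 7.2632 × 3.3872 = 172.21.
Actual MA = 172.21 × 0.64 = 110.22.
Effort = load / actual MA = 1593 / 110.22 = 14.453 lbf.

14.45 lbf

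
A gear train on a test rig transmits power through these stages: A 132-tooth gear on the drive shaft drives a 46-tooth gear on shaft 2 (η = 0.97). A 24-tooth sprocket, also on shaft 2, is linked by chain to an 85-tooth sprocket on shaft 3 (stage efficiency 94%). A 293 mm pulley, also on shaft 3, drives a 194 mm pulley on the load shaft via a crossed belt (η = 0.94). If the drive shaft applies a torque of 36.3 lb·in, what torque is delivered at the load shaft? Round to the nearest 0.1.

After the gear mesh (46/132): 36.3 × 0.34848 × 0.97 = 12.271 lb·in
After the chain (85/24): 12.271 × 3.5417 × 0.94 = 40.851 lb·in
After the belt (194/293): 40.851 × 0.66212 × 0.94 = 25.425 lb·in

25.4 lb·in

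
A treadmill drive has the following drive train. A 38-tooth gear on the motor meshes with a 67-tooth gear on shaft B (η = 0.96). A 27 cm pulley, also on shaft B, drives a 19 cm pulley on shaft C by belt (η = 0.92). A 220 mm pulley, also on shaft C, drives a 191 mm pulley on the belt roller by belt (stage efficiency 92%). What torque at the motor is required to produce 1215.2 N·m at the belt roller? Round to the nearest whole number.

Overall ratio R = 1.7632 × 0.7037 × 0.86818 = 1.0772; overall efficiency η = 0.96 × 0.92 × 0.92 = 0.8125.
Input torque = output torque / (R × η) = 1215.2 / (1.0772 × 0.8125) = 1388.4 N·m.

1388 N·m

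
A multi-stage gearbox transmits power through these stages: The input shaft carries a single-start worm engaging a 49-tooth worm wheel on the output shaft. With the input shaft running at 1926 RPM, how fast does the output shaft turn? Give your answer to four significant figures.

the input shaft → the output shaft (worm, 49/1): 1926 ÷ 49 = 39.306 RPM

39.31 RPM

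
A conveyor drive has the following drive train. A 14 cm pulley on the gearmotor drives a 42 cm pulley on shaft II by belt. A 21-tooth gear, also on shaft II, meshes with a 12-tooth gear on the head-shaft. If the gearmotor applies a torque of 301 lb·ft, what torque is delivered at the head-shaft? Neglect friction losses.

belt 42/14 = 3 → τ = 301·3 = 903 lb·ft
gear mesh 12/21 = 0.57143 → τ = 903·0.57143 = 516 lb·ft

516 lb·ft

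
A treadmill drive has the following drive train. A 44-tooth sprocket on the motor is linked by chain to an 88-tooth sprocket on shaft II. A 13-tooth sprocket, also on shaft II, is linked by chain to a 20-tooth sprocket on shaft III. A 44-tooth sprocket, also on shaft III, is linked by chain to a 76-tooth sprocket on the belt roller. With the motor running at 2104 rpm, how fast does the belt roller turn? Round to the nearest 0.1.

chain 88/44 = 2 → 2104/2 = 1052 rpm
chain 20/13 = 1.5385 → 1052/1.5385 = 683.8 rpm
chain 76/44 = 1.7273 → 683.8/1.7273 = 395.88 rpm

395.9 rpm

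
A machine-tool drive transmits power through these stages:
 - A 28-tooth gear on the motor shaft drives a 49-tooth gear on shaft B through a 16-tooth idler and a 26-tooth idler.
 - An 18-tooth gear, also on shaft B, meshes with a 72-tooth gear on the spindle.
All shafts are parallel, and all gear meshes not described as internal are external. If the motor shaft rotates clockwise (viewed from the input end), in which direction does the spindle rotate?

clockwise

the motor shaft → shaft B: driver → idler → idler → driven is 3 external meshes, 3 reversals → CCW.
shaft B → the spindle: external mesh, 1 reversal → CW.
4 reversals in total — an even number — so the spindle turns the same way as the motor shaft.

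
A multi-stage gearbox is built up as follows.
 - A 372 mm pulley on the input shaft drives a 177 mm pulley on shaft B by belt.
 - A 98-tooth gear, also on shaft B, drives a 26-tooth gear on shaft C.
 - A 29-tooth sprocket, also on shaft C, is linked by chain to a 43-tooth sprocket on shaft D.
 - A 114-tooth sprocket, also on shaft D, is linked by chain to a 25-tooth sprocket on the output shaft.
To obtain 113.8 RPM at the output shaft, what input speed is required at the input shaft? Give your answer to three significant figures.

4.67 RPM

Overall ratio R = 0.47581 × 0.26531 × 1.4828 × 0.2193 = 0.041047.
Required input speed = output speed × R = 113.8 × 0.041047 = 4.6712 RPM.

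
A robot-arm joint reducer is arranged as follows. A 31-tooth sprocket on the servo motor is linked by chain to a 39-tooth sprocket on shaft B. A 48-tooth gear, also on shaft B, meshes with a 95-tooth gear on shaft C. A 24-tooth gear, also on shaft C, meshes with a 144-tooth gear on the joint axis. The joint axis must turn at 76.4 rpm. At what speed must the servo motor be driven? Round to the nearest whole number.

1141 rpm

Overall ratio R = 1.2581 × 1.9792 × 6 = 14.94.
Required input speed = output speed × R = 76.4 × 14.94 = 1141.4 rpm.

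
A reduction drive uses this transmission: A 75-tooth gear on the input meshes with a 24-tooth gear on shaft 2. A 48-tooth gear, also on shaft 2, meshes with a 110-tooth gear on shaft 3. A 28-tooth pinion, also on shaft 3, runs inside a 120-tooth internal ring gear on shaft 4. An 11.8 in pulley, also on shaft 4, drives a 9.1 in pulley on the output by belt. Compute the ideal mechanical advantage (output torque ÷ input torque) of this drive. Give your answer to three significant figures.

Each stage contributes driven/driver: gear mesh 24/75 = 0.32, gear mesh 110/48 = 2.2917, internal gear 120/28 = 4.2857, belt 9.1/11.8 = 0.77119.
Overall: 0.32 × 2.2917 × 4.2857 × 0.77119 = 2.4237.

2.42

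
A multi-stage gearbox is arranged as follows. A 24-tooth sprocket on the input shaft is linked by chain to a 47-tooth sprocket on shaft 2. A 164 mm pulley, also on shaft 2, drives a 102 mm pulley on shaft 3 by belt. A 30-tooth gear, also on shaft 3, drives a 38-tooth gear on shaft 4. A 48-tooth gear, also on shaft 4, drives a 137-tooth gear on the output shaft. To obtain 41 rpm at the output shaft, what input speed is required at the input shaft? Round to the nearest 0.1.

Overall ratio R = 1.9583 × 0.62195 × 1.2667 × 2.8542 = 4.4034.
Required input speed = output speed × R = 41 × 4.4034 = 180.54 rpm.

180.5 rpm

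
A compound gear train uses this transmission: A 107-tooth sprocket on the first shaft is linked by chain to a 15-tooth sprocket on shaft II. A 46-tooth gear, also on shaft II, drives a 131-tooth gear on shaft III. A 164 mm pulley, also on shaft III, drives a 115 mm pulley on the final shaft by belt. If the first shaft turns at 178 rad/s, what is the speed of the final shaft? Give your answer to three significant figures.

Chain: ratio = 15/107 = 0.14019, so shaft II turns at 178 / 0.14019 = 1269.7 rad/s.
Gear mesh: ratio = 131/46 = 2.8478, so shaft III turns at 1269.7 / 2.8478 = 445.86 rad/s.
Belt: ratio = 115/164 = 0.70122, so the final shaft turns at 445.86 / 0.70122 = 635.84 rad/s.

636 rad/s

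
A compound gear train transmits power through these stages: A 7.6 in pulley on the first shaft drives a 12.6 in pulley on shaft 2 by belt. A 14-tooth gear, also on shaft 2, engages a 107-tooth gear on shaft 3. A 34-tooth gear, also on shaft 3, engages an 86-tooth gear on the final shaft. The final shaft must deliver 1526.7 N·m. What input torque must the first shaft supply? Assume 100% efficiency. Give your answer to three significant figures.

47.6 N·m

Overall ratio R = 1.6579 × 7.6429 × 2.5294 = 32.05.
Input torque = output torque / R = 1526.7 / 32.05 = 47.634 N·m.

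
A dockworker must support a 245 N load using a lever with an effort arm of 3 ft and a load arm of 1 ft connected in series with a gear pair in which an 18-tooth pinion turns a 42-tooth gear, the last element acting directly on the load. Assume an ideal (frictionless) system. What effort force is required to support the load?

35 N

Lever MA = effort arm / load arm = 3/1 = 3.
Gear pair MA = 42/18 = 2.3333.
Combined ideal MA = 3 × 2.3333 = 7.
Effort = load / MA = 245 / 7 = 35 N.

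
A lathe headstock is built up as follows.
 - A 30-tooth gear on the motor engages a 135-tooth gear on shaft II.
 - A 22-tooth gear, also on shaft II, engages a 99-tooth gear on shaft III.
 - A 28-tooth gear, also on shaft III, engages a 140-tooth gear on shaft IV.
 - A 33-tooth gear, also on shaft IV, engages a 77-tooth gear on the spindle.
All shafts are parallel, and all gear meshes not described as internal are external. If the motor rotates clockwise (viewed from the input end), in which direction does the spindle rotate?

the motor → shaft II: external mesh, 1 reversal → CCW.
shaft II → shaft III: external mesh, 1 reversal → CW.
shaft III → shaft IV: external mesh, 1 reversal → CCW.
shaft IV → the spindle: external mesh, 1 reversal → CW.
4 reversals in total — an even number — so the spindle turns the same way as the motor.

clockwise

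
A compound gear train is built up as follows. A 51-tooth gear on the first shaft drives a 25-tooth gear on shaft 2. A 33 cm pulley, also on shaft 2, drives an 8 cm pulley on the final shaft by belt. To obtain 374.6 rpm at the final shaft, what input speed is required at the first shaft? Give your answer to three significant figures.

44.5 rpm

Overall ratio R = 0.4902 × 0.24242 = 0.11884.
Required input speed = output speed × R = 374.6 × 0.11884 = 44.516 rpm.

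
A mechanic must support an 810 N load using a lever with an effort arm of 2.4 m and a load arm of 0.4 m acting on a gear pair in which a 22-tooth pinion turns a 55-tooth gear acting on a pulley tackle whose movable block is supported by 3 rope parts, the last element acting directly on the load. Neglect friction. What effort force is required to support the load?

Lever MA = effort arm / load arm = 2.4/0.4 = 6.
Gear pair MA = 55/22 = 2.5.
Block-and-tackle MA = number of supporting rope parts = 3.
Combined ideal MA = 6 × 2.5 × 3 = 45.
Effort = load / MA = 810 / 45 = 18 N.

18 N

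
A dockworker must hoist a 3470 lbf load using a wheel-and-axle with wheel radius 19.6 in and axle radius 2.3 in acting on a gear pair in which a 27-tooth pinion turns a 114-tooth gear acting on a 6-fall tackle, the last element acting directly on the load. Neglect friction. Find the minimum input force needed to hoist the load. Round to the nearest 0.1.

16.1 lbf

Wheel-and-axle MA = R/r = 19.6/2.3 = 8.5217.
Gear pair MA = 114/27 = 4.2222.
Block-and-tackle MA = number of supporting rope parts = 6.
Combined ideal MA = 8.5217 × 4.2222 × 6 = 215.88.
Effort = load / MA = 3470 / 215.88 = 16.073 lbf.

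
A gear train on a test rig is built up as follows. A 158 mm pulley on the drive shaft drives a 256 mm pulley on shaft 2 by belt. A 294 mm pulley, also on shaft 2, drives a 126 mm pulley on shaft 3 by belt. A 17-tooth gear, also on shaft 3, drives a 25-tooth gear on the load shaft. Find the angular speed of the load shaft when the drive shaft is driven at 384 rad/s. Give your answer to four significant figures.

belt 256/158 = 1.6203 → 384/1.6203 = 237 rad/s
belt 126/294 = 0.42857 → 237/0.42857 = 553 rad/s
gear mesh 25/17 = 1.4706 → 553/1.4706 = 376.04 rad/s

376.0 rad/s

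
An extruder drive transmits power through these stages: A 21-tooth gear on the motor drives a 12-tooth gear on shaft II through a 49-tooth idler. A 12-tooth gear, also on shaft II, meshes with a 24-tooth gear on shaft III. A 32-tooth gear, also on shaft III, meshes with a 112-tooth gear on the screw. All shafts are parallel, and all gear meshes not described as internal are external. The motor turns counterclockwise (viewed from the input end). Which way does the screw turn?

the motor → shaft II: driver → idler → driven is 2 external meshes, 2 reversals → CCW.
shaft II → shaft III: external mesh, 1 reversal → CW.
shaft III → the screw: external mesh, 1 reversal → CCW.
4 reversals in total — an even number — so the screw turns the same way as the motor.

counterclockwise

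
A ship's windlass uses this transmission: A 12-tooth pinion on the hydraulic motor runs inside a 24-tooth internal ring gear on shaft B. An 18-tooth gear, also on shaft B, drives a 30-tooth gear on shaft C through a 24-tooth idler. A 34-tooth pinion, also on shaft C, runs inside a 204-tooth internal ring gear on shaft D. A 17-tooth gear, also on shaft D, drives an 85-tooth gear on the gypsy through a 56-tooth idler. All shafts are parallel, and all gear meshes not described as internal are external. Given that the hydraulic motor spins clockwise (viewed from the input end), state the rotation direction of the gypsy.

the hydraulic motor → shaft B: internal mesh, same direction → CW.
shaft B → shaft C: driver → idler → driven is 2 external meshes, 2 reversals → CW.
shaft C → shaft D: internal mesh, same direction → CW.
shaft D → the gypsy: driver → idler → driven is 2 external meshes, 2 reversals → CW.
4 reversals in total — an even number — so the gypsy turns the same way as the hydraulic motor.

clockwise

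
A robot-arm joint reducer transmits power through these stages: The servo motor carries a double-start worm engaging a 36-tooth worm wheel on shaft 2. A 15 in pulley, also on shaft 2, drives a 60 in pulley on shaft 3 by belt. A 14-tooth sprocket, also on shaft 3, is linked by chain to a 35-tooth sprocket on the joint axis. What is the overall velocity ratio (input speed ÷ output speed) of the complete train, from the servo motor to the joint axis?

180

Each stage contributes driven/driver: worm 36/2 = 18, belt 60/15 = 4, chain 35/14 = 2.5.
Overall: 18 × 4 × 2.5 = 180.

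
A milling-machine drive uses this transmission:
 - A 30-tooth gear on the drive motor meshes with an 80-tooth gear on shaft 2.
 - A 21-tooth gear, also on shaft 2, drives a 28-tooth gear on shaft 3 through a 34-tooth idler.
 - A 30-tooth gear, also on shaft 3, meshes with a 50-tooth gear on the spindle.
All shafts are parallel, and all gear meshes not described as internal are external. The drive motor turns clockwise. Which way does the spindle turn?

clockwise

the drive motor → shaft 2: external mesh, 1 reversal → CCW.
shaft 2 → shaft 3: driver → idler → driven is 2 external meshes, 2 reversals → CCW.
shaft 3 → the spindle: external mesh, 1 reversal → CW.
4 reversals in total — an even number — so the spindle turns the same way as the drive motor.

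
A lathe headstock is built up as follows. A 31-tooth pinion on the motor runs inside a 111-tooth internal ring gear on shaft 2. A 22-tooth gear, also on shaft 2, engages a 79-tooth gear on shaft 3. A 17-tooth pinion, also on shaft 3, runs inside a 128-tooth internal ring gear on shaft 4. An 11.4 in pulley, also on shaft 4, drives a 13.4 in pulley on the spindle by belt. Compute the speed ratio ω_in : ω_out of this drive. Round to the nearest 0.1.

Each stage contributes driven/driver: internal gear 111/31 = 3.5806, gear mesh 79/22 = 3.5909, internal gear 128/17 = 7.5294, belt 13.4/11.4 = 1.1754.
Overall: 3.5806 × 3.5909 × 7.5294 × 1.1754 = 113.8.

113.8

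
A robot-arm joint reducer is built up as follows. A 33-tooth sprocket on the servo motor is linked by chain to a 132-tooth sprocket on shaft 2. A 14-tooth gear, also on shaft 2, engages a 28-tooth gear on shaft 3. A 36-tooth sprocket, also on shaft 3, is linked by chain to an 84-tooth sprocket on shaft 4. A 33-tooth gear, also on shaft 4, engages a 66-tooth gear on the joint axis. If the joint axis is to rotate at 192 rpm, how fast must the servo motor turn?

Overall ratio R = 4 × 2 × 2.3333 × 2 = 37.333.
Required input speed = output speed × R = 192 × 37.333 = 7168 rpm.

7168 rpm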